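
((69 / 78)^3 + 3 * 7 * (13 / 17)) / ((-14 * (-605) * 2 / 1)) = 0.00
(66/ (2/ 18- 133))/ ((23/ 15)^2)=-0.21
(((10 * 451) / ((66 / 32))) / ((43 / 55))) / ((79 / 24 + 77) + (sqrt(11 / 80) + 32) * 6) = 10.19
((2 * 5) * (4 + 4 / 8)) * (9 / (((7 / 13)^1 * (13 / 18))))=7290 / 7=1041.43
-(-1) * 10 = 10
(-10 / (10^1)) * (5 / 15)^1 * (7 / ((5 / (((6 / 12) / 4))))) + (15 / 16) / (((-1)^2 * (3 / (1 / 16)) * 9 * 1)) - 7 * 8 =-645767 / 11520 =-56.06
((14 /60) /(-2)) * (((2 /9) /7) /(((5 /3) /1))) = -1 /450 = -0.00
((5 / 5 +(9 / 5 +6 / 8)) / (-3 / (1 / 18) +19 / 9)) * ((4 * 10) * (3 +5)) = -21.89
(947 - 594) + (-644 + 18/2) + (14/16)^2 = -17999/64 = -281.23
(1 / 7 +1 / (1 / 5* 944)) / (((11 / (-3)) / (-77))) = 2937 / 944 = 3.11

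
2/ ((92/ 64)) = 32/ 23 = 1.39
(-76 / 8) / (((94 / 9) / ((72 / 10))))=-6.55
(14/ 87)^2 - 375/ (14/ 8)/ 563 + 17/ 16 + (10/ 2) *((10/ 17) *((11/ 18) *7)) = 107825590373/ 8113604688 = 13.29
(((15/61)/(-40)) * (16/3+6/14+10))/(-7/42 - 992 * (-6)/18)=-331/1128988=-0.00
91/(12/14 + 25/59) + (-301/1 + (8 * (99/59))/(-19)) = -136784134/593009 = -230.66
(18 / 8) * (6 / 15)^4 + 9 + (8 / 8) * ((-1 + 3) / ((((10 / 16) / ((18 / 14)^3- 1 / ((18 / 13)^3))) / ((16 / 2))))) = 8411430067 / 156279375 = 53.82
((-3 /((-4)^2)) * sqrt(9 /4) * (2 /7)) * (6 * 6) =-81 /28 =-2.89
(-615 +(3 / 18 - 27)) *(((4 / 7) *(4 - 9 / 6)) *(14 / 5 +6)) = -169444 / 21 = -8068.76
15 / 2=7.50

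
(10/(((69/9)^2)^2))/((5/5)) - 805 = -225271195/279841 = -805.00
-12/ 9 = -4/ 3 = -1.33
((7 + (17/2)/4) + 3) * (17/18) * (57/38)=1649/96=17.18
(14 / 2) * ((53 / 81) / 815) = 371 / 66015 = 0.01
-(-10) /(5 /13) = 26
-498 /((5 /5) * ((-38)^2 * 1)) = -249 /722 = -0.34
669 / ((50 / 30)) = 2007 / 5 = 401.40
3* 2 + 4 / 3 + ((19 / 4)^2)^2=396595 / 768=516.40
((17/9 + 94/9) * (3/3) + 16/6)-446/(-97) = 1901/97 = 19.60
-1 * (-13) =13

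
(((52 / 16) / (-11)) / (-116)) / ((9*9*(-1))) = -13 / 413424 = -0.00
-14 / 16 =-7 / 8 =-0.88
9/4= 2.25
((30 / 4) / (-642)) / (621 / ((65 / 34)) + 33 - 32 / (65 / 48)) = -25 / 715188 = -0.00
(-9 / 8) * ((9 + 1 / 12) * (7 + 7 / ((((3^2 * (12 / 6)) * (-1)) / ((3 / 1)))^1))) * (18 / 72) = -3815 / 256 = -14.90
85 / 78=1.09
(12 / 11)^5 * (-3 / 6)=-124416 / 161051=-0.77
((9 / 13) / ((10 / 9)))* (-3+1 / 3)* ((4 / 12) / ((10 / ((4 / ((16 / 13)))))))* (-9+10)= -9 / 50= -0.18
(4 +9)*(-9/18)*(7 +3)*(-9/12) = 195/4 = 48.75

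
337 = 337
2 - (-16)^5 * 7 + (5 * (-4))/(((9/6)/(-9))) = 7340154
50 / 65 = 10 / 13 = 0.77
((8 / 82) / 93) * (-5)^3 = -500 / 3813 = -0.13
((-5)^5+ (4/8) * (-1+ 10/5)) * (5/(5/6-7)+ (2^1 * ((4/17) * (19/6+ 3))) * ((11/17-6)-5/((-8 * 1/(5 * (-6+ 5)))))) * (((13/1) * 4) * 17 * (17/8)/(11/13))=573971926879/3256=176281304.32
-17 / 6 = -2.83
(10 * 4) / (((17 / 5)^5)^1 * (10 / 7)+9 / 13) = 2275000 / 36955657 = 0.06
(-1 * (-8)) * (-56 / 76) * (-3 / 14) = 24 / 19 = 1.26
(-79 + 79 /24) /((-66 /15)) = 9085 /528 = 17.21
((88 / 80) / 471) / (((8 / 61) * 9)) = 671 / 339120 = 0.00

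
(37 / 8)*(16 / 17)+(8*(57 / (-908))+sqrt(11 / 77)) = sqrt(7) / 7+14860 / 3859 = 4.23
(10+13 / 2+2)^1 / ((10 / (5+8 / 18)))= 1813 / 180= 10.07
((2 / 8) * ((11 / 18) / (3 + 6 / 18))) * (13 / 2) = 143 / 480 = 0.30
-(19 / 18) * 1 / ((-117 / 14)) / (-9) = -133 / 9477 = -0.01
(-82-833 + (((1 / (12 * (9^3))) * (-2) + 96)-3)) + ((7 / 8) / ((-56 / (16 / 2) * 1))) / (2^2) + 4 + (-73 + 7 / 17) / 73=-71132511971 / 86850144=-819.03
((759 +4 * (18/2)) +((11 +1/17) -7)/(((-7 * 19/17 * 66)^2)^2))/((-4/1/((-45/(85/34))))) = 1573360272424046839/439793227791456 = 3577.50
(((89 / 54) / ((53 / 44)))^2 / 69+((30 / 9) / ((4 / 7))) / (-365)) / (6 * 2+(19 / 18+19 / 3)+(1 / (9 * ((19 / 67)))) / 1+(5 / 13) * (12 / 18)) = 56819885681 / 102097073400705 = 0.00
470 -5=465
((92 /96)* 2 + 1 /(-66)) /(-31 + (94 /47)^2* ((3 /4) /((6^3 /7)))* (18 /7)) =-251 /4059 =-0.06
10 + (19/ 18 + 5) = 289/ 18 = 16.06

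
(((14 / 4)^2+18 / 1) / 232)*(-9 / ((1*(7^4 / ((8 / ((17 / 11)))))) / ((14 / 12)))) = -3993 / 1352792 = -0.00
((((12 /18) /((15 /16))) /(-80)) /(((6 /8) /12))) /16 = -2 /225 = -0.01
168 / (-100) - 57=-1467 / 25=-58.68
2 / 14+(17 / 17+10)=78 / 7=11.14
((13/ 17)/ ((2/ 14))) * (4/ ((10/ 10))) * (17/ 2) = 182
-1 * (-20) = 20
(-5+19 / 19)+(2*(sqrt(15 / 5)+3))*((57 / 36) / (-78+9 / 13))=-4.19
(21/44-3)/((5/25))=-555/44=-12.61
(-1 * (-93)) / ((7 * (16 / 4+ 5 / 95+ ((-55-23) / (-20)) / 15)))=88350 / 28679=3.08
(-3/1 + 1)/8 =-1/4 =-0.25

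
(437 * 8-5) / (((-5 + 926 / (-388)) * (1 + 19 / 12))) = -8127048 / 44423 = -182.95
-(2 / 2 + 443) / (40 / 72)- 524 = -6616 / 5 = -1323.20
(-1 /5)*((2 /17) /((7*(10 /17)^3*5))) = -0.00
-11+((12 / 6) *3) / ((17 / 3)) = -169 / 17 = -9.94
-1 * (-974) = 974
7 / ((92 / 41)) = 287 / 92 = 3.12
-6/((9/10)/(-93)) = 620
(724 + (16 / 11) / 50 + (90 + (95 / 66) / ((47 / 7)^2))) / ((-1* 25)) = -2967130307 / 91121250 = -32.56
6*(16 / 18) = 16 / 3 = 5.33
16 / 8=2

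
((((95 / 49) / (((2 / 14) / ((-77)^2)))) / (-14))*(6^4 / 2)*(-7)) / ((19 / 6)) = 8232840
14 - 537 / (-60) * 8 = 428 / 5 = 85.60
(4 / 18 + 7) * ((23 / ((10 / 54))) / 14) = 897 / 14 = 64.07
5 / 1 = 5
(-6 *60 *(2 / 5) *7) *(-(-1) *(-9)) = 9072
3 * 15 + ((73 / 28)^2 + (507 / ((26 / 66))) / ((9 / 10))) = 1161729 / 784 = 1481.80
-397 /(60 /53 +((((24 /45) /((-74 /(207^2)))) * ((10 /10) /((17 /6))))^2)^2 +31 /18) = -37052838251292611250 /13172587591565187630601859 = -0.00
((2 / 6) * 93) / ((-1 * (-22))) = 31 / 22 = 1.41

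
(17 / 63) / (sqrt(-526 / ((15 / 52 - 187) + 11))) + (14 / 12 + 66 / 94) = 17 * sqrt(62478806) / 861588 + 527 / 282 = 2.02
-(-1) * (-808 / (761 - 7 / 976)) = -788608 / 742729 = -1.06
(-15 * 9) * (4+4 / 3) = -720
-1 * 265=-265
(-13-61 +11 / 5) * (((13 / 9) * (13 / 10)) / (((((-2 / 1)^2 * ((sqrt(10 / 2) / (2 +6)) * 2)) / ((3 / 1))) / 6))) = -60671 * sqrt(5) / 125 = -1085.32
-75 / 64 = -1.17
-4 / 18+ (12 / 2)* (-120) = -6482 / 9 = -720.22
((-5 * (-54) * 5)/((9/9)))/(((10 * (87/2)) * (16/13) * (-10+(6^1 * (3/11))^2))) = -70785/205552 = -0.34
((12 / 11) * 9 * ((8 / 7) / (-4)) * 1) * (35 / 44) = -270 / 121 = -2.23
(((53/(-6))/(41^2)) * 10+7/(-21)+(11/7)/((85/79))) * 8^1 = 25795976/3000585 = 8.60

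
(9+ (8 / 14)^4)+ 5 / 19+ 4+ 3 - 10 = 290583 / 45619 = 6.37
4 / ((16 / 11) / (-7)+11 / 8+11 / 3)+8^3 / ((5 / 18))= 82363488 / 44665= 1844.03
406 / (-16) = -203 / 8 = -25.38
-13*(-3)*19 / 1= 741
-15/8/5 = -0.38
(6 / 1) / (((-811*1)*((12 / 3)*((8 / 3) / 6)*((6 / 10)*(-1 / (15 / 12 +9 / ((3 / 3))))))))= 1845 / 25952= 0.07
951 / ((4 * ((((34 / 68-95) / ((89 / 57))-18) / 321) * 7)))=-3018791 / 21742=-138.85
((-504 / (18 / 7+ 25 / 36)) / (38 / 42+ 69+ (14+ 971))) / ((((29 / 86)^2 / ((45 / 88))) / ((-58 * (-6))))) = -1331530280640 / 5815982161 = -228.94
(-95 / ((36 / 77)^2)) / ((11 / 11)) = -434.61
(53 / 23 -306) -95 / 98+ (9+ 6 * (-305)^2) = 557854.33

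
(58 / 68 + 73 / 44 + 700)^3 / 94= 145099559604477239 / 39339845248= 3688361.22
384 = 384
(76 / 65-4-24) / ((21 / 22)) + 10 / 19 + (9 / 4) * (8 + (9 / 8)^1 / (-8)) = -65719807 / 6639360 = -9.90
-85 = -85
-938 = -938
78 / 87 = 26 / 29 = 0.90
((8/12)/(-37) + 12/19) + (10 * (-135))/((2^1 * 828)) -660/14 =-64303129/1358196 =-47.34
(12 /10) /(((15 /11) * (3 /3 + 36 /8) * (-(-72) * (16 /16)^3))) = 1 /450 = 0.00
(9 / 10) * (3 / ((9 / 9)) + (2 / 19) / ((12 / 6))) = 261 / 95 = 2.75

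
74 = 74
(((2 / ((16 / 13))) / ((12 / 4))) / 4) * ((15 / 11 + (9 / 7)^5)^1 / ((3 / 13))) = 12698153 / 4437048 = 2.86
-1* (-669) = 669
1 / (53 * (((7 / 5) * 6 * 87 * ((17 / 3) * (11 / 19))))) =95 / 12071598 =0.00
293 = 293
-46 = -46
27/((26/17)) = 459/26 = 17.65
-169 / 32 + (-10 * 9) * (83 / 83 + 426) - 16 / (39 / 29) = -47982079 / 1248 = -38447.18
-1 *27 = -27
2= 2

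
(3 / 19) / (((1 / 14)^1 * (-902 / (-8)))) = 168 / 8569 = 0.02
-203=-203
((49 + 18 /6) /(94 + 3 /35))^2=3312400 /10843849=0.31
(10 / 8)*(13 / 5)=13 / 4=3.25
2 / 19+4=78 / 19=4.11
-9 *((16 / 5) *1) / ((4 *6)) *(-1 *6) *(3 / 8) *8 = 108 / 5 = 21.60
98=98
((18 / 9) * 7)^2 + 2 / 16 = 1569 / 8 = 196.12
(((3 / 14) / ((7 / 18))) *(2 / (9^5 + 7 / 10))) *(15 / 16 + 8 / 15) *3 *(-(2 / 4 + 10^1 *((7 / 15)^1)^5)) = -77343359 / 1302045885000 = -0.00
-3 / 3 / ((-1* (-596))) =-1 / 596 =-0.00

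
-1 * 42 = -42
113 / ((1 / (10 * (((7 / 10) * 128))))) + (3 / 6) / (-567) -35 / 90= 57407395 / 567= 101247.61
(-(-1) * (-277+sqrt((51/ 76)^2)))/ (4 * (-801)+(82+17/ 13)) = 273013/ 3083244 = 0.09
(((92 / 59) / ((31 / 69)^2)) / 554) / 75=73002 / 392640575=0.00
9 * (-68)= -612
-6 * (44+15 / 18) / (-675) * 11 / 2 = 2959 / 1350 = 2.19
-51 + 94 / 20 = -463 / 10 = -46.30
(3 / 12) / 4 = 1 / 16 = 0.06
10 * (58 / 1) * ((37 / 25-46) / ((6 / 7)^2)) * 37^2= -721724479 / 15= -48114965.27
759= 759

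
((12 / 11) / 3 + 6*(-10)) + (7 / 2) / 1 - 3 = -1301 / 22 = -59.14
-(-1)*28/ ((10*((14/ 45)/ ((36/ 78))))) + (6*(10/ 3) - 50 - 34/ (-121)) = -40214/ 1573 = -25.57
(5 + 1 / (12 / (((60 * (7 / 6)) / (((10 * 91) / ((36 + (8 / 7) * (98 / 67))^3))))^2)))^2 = 4177873689440075145985171993333635677281 / 2103359711716971296152260489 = 1986285876907.70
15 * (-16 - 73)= -1335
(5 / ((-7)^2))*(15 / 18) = 25 / 294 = 0.09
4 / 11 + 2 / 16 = 0.49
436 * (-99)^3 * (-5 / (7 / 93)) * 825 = 162292695889500 / 7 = 23184670841357.14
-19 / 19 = -1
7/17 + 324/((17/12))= 3895/17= 229.12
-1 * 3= -3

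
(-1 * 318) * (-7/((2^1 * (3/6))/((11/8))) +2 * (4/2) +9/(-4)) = 10017/4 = 2504.25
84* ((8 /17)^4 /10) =172032 /417605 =0.41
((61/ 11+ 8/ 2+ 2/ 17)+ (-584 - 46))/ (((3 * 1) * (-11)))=116003/ 6171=18.80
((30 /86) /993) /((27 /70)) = 350 /384291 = 0.00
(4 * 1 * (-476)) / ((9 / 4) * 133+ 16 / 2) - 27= -40799 / 1229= -33.20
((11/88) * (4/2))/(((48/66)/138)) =759/16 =47.44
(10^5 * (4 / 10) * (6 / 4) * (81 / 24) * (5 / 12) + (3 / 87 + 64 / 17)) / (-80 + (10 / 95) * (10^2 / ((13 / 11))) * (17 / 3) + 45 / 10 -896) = -61649344536 / 672926759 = -91.61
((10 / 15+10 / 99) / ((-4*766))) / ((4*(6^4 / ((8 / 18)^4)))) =-38 / 20150648397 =-0.00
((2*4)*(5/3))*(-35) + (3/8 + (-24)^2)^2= 63694363/192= 331741.47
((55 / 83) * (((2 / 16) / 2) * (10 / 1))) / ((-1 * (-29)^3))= 275 / 16194296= 0.00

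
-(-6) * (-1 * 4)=-24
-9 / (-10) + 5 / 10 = 7 / 5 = 1.40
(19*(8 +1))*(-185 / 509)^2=5852475 / 259081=22.59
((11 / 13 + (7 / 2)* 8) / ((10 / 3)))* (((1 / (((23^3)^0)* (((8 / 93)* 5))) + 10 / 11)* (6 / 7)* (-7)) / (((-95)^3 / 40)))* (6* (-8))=-0.38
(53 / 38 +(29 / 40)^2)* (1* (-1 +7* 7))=175137 / 1900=92.18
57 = 57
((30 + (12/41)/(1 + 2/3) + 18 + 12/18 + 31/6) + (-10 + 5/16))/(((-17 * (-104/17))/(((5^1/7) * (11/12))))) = 4797353/17192448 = 0.28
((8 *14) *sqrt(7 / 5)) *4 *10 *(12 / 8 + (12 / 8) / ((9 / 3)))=10601.61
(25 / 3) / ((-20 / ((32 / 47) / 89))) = -40 / 12549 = -0.00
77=77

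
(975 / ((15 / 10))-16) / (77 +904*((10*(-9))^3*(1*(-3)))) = 634 / 1977048077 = 0.00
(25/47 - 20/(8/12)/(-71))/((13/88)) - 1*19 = -41843/3337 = -12.54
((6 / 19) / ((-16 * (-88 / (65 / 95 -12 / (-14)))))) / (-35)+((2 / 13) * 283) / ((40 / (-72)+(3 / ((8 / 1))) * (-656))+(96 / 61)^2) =-236057932243389 / 1323279351634240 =-0.18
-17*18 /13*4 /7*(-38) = 46512 /91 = 511.12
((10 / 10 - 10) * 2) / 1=-18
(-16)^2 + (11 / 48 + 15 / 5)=12443 / 48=259.23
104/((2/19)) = 988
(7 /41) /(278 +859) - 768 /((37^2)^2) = -22682729 /87367763337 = -0.00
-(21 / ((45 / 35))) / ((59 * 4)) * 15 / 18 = -245 / 4248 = -0.06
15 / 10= 3 / 2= 1.50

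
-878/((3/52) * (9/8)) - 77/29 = -10594271/783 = -13530.36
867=867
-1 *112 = -112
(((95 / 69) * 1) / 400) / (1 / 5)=19 / 1104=0.02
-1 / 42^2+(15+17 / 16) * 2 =113335 / 3528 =32.12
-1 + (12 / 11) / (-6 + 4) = -1.55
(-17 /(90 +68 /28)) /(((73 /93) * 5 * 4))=-11067 /944620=-0.01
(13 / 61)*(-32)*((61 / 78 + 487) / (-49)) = 608752 / 8967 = 67.89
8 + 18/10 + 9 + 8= 134/5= 26.80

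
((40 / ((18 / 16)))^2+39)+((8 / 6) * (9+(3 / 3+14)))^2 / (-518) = 27298309 / 20979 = 1301.22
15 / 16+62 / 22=661 / 176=3.76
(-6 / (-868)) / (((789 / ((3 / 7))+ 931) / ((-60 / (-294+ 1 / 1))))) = 5 / 9791474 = 0.00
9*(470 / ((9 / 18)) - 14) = 8334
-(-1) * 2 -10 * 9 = -88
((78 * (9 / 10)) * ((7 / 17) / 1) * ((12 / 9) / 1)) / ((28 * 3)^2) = 13 / 2380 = 0.01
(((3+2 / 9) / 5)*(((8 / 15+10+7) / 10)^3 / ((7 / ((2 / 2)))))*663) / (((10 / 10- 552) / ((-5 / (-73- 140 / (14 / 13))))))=-4020309787 / 273364875000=-0.01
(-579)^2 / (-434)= -335241 / 434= -772.44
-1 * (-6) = 6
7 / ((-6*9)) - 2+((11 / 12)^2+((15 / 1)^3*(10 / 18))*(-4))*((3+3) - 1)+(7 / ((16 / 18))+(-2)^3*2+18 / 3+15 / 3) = -16197863 / 432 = -37495.05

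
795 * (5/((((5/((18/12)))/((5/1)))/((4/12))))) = 3975/2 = 1987.50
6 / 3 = 2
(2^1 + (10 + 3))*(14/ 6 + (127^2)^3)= 62938093720370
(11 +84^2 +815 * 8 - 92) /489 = 13495 /489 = 27.60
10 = 10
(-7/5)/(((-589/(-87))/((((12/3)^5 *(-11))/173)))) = 6859776/509485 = 13.46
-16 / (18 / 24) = -64 / 3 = -21.33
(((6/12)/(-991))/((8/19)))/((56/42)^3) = -0.00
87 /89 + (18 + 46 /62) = 54406 /2759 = 19.72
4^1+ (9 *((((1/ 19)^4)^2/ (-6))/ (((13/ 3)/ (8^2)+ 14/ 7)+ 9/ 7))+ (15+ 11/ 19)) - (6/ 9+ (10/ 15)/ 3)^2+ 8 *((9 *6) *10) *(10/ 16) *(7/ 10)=11834754901210161002/ 6200138408688747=1908.79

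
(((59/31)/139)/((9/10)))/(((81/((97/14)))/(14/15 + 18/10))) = 234643/65966481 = 0.00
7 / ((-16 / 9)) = -63 / 16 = -3.94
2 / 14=1 / 7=0.14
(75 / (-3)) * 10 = -250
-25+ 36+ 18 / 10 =64 / 5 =12.80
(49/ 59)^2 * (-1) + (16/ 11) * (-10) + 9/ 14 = -7822575/ 536074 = -14.59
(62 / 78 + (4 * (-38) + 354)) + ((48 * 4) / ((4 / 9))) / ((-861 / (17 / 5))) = 11253943 / 55965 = 201.09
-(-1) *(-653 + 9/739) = -652.99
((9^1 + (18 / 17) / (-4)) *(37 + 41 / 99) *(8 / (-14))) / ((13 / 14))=-44448 / 221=-201.12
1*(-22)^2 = 484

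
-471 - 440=-911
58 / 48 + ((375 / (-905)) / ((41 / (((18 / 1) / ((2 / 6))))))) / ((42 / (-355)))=7257463 / 1246728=5.82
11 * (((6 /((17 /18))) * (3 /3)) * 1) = 1188 /17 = 69.88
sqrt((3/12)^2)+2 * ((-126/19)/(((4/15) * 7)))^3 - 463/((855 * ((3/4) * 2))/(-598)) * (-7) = -1482127361/925965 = -1600.63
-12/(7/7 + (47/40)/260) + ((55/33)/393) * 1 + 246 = 234.06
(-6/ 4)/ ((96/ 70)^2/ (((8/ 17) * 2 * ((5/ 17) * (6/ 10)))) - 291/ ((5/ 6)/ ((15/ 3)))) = 1225/ 1416652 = 0.00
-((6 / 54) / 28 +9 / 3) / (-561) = 757 / 141372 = 0.01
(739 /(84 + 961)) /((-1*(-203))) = 739 /212135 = 0.00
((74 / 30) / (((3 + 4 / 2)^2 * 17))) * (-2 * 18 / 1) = -444 / 2125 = -0.21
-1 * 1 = -1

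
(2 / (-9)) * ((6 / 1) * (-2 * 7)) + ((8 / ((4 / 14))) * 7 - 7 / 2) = 1267 / 6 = 211.17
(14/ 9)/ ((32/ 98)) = 343/ 72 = 4.76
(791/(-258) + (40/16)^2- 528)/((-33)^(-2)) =-98302215/172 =-571524.51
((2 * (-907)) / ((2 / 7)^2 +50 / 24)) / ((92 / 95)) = -1333290 / 1541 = -865.21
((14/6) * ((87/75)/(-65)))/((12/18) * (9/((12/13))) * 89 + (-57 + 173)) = -406/6771375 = -0.00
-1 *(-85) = 85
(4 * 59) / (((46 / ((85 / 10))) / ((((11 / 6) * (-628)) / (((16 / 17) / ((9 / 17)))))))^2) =457695917811 / 135424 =3379725.29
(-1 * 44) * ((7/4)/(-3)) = 77/3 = 25.67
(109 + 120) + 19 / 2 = 477 / 2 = 238.50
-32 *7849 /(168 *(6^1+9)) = -31396 /315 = -99.67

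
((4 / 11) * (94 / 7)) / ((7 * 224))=47 / 15092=0.00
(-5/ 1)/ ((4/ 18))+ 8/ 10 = -217/ 10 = -21.70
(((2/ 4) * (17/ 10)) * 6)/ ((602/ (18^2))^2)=669222/ 453005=1.48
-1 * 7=-7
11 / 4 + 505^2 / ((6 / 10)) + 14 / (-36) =15301585 / 36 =425044.03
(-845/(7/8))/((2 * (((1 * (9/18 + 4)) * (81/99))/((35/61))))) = -371800/4941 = -75.25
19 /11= 1.73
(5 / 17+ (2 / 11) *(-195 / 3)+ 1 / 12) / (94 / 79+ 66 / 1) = -2028167 / 11911152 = -0.17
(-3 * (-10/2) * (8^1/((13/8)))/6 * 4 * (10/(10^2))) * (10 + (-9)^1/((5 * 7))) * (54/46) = 589248/10465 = 56.31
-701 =-701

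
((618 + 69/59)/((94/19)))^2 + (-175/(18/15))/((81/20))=116798434685803/7474222188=15626.83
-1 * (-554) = 554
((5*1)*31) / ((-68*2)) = -155 / 136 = -1.14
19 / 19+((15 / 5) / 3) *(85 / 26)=111 / 26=4.27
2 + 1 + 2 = 5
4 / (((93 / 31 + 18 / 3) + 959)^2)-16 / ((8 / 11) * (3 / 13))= -66997213 / 702768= -95.33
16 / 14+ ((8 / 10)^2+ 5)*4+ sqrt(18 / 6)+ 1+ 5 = sqrt(3)+ 5198 / 175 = 31.43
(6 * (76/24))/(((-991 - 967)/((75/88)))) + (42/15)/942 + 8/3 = 1079919373/405775920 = 2.66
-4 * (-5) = 20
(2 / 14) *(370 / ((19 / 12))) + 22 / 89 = 398086 / 11837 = 33.63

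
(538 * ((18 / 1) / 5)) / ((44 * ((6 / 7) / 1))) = 5649 / 110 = 51.35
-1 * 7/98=-1/14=-0.07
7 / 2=3.50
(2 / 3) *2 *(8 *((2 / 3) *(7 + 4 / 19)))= 8768 / 171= 51.27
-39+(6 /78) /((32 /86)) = -8069 /208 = -38.79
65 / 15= 13 / 3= 4.33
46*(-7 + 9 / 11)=-3128 / 11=-284.36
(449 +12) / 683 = 461 / 683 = 0.67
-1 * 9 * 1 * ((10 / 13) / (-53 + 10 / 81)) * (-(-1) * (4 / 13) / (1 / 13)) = 29160 / 55679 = 0.52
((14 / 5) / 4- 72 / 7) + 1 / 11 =-7311 / 770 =-9.49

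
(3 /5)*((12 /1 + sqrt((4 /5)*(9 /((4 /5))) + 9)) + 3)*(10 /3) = 6*sqrt(2) + 30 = 38.49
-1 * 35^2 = -1225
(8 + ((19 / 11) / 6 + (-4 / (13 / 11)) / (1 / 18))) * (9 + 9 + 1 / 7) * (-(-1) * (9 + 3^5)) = -34412682 / 143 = -240648.13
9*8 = 72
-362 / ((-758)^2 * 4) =-181 / 1149128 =-0.00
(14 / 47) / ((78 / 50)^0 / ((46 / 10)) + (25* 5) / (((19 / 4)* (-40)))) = -1748 / 2585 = -0.68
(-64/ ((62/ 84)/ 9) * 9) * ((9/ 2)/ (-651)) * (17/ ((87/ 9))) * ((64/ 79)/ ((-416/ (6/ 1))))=-28553472/ 28621463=-1.00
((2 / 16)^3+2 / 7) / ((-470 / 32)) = -1031 / 52640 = -0.02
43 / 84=0.51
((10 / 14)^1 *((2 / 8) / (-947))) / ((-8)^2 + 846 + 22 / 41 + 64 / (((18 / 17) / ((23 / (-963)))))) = -1776735 / 8565820173232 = -0.00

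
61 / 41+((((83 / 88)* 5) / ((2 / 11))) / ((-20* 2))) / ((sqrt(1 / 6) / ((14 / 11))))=61 / 41 - 581* sqrt(6) / 704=-0.53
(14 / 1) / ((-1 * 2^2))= -7 / 2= -3.50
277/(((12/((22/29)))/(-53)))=-161491/174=-928.11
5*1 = 5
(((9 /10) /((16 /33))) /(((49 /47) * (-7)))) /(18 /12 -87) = 1551 /521360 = 0.00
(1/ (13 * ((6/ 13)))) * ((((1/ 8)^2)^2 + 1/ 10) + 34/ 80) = 10757/ 122880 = 0.09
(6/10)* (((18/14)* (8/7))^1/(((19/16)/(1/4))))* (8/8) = 864/4655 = 0.19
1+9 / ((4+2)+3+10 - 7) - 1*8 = -25 / 4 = -6.25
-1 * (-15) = 15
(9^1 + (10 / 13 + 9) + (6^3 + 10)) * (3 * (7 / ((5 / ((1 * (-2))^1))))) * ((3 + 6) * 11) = -13230756 / 65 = -203550.09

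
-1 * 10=-10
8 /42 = 4 /21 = 0.19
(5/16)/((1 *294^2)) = 5/1382976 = 0.00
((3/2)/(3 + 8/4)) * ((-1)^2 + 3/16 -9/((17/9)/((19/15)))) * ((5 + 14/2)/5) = -59337/17000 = -3.49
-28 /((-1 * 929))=28 /929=0.03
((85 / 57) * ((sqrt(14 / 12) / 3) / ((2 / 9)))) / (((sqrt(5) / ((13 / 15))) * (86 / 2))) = 0.02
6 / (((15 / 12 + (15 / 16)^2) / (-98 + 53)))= -13824 / 109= -126.83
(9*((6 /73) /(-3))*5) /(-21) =30 /511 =0.06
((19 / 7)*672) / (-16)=-114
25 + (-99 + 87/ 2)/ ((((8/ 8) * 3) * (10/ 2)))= 213/ 10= 21.30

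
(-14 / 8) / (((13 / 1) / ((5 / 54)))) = -35 / 2808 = -0.01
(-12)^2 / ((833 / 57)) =8208 / 833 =9.85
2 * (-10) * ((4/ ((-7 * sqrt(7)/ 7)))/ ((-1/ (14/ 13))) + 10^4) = -200000 -160 * sqrt(7)/ 13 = -200032.56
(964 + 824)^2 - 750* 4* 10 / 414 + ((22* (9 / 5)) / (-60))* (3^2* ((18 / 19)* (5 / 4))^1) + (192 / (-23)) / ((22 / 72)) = 922031779993 / 288420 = 3196837.18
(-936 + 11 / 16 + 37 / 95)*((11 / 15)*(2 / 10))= -15631913 / 114000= -137.12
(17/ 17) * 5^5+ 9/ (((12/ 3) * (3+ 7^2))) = 650009/ 208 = 3125.04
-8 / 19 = -0.42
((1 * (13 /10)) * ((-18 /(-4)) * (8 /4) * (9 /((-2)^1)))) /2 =-1053 /40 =-26.32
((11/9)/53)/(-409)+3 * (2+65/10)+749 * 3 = 886697663/390186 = 2272.50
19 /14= 1.36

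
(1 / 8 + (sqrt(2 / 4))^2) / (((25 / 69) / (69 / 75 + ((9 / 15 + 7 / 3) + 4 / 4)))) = 2093 / 250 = 8.37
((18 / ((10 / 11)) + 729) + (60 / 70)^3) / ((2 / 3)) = 1927908 / 1715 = 1124.14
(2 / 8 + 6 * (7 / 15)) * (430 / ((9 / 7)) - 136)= 54473 / 90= 605.26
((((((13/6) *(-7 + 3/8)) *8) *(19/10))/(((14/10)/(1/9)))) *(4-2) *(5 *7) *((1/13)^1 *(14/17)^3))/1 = -6908020/132651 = -52.08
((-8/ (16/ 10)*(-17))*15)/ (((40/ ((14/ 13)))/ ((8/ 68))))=105/ 26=4.04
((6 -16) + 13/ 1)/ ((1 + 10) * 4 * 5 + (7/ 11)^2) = 363/ 26669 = 0.01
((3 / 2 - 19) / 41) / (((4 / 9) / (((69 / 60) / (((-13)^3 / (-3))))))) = -4347 / 2882464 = -0.00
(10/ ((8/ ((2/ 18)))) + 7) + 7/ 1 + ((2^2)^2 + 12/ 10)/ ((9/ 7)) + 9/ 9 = 1711/ 60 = 28.52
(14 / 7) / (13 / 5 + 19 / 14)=0.51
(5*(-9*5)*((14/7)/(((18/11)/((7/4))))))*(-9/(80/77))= 266805/64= 4168.83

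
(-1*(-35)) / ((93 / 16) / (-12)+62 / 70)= 78400 / 899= 87.21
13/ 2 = 6.50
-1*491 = -491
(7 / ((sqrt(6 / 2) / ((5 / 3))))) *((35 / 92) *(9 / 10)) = 245 *sqrt(3) / 184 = 2.31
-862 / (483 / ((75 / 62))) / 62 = -10775 / 309442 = -0.03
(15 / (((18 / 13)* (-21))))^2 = 4225 / 15876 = 0.27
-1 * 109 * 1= -109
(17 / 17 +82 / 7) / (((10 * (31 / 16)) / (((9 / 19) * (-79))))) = -506232 / 20615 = -24.56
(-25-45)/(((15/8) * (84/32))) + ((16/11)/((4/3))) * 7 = -652/99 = -6.59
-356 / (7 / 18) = -6408 / 7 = -915.43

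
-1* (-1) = 1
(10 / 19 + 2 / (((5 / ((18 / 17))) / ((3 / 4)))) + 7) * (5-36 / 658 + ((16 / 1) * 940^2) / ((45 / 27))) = 35353396667156 / 531335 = 66536924.29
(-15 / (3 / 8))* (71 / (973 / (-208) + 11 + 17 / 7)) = -4135040 / 12741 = -324.55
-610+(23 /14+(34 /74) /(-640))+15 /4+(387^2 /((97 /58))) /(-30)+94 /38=-1095880449813 /305495680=-3587.22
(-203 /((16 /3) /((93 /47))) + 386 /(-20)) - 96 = -716713 /3760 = -190.62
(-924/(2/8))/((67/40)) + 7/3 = -443051/201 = -2204.23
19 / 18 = 1.06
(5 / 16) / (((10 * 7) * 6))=1 / 1344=0.00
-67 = -67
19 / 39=0.49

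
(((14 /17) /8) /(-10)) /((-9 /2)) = 7 /3060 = 0.00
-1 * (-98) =98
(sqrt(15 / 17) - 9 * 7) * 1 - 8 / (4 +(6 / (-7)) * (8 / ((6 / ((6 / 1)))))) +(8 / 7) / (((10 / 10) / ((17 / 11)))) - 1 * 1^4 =-22882 / 385 +sqrt(255) / 17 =-58.49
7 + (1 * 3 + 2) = 12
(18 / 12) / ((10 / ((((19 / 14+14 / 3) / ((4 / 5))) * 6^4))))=20493 / 14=1463.79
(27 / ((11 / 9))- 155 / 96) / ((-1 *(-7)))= 3089 / 1056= 2.93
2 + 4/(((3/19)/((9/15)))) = 86/5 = 17.20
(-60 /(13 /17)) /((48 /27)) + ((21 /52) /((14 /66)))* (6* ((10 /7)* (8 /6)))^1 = -22.38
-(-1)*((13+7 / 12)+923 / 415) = 78721 / 4980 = 15.81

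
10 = 10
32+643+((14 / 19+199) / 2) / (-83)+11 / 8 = 8517967 / 12616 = 675.17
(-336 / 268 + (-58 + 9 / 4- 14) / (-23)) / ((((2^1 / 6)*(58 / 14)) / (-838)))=-96481035 / 89378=-1079.47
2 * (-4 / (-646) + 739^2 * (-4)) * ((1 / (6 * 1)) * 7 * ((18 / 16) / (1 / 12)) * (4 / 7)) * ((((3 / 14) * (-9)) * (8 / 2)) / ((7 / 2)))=1371663713520 / 15827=86666058.86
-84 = -84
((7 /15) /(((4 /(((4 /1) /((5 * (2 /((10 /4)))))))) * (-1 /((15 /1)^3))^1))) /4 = -1575 /16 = -98.44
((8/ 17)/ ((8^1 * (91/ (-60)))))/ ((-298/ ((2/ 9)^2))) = 40/ 6223581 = 0.00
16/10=8/5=1.60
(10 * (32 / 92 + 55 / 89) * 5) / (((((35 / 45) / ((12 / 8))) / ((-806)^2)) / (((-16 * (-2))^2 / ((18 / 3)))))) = 147954858854400 / 14329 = 10325553692.12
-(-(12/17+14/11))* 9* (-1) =-3330/187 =-17.81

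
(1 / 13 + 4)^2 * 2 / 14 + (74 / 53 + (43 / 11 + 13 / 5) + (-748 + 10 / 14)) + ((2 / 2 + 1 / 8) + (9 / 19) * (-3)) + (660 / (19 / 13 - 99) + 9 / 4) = -17608639278961 / 23737124840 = -741.82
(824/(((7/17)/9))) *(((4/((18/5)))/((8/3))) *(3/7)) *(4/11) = 630360/539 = 1169.50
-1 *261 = -261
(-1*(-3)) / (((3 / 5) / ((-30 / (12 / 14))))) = -175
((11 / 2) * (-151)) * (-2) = 1661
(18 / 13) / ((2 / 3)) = 27 / 13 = 2.08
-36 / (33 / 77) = -84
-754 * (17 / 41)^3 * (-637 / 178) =1179852037 / 6133969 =192.35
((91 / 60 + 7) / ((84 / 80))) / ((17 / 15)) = 365 / 51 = 7.16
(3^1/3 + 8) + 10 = 19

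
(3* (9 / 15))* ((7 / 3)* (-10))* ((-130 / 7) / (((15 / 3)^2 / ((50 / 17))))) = 1560 / 17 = 91.76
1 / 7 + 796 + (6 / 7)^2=39047 / 49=796.88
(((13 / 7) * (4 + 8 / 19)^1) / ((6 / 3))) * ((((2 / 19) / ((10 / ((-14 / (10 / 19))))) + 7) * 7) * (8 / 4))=183456 / 475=386.22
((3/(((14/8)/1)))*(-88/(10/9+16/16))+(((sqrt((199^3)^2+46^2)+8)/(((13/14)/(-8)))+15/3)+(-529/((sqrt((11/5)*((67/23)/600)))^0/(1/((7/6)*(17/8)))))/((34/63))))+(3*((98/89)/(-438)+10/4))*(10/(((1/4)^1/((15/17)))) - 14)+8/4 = -67894760.60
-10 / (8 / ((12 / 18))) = -5 / 6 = -0.83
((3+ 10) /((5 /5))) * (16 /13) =16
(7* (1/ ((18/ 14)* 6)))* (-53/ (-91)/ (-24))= -371/ 16848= -0.02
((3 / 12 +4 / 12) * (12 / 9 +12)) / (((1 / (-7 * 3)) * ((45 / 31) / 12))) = -12152 / 9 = -1350.22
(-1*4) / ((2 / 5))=-10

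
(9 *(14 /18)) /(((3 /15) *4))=35 /4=8.75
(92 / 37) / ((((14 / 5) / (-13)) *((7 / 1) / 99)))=-296010 / 1813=-163.27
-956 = -956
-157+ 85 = -72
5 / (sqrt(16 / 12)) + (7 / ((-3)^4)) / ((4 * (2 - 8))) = -7 / 1944 + 5 * sqrt(3) / 2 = 4.33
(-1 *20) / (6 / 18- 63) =15 / 47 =0.32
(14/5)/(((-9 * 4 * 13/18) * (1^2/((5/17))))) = -7/221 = -0.03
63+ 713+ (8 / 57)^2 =2521288 / 3249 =776.02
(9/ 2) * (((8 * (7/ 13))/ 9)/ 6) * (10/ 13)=0.28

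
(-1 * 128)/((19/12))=-1536/19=-80.84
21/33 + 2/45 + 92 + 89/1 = 89932/495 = 181.68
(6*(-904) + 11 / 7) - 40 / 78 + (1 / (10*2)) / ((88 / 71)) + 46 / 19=-5420.48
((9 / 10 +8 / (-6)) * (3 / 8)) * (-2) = 13 / 40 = 0.32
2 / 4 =1 / 2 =0.50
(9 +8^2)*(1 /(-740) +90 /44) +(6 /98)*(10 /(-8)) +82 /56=60071223 /398860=150.61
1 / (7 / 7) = 1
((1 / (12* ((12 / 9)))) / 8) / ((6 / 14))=7 / 384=0.02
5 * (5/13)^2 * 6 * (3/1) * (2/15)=300/169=1.78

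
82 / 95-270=-25568 / 95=-269.14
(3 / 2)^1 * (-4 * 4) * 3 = -72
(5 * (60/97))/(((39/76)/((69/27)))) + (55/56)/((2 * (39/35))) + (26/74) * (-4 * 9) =21461213/6718608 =3.19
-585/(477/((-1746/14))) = 56745/371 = 152.95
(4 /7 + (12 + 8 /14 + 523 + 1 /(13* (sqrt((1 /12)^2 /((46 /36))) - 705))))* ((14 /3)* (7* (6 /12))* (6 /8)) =4461879944571 /679362164 - 7* sqrt(46) /339681082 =6567.75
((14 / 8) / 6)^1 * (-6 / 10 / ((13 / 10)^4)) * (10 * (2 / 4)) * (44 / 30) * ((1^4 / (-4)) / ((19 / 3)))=9625 / 542659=0.02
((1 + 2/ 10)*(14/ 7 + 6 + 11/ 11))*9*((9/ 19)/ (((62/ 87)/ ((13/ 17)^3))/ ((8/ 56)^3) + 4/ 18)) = 0.08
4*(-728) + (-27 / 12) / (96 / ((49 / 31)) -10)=-28957369 / 9944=-2912.04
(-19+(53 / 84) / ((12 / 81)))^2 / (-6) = -2725801 / 75264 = -36.22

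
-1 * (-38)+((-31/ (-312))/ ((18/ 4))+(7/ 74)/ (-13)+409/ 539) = 1085660159/ 27999972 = 38.77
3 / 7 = 0.43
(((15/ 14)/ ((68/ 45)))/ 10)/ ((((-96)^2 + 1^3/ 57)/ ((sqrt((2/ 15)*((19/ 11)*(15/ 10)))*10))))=7695*sqrt(1045)/ 5501077736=0.00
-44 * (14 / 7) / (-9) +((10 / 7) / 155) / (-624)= 1985981 / 203112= 9.78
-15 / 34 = -0.44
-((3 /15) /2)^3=-1 /1000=-0.00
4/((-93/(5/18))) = -10/837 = -0.01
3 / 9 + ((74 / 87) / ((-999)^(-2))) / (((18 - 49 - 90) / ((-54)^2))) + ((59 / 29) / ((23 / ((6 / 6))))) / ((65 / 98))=-321952201092259 / 15737865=-20457171.36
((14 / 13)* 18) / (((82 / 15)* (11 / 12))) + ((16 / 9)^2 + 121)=60801271 / 474903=128.03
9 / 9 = 1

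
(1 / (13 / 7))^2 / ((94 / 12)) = 294 / 7943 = 0.04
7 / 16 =0.44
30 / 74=15 / 37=0.41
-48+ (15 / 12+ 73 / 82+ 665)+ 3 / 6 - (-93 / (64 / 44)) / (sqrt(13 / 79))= 1023 * sqrt(1027) / 208+ 101621 / 164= 777.26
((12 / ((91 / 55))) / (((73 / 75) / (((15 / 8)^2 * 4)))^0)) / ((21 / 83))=18260 / 637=28.67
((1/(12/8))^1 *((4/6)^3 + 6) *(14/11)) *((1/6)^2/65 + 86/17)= 2817598/104247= 27.03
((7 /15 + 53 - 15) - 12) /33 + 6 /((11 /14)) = 4177 /495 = 8.44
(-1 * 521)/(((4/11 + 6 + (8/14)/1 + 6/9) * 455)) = -17193/114140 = -0.15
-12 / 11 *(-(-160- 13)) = -2076 / 11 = -188.73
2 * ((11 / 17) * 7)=154 / 17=9.06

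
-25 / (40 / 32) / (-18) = 10 / 9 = 1.11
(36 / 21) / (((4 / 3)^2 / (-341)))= -9207 / 28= -328.82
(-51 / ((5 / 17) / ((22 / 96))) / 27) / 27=-3179 / 58320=-0.05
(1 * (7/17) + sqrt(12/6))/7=1/17 + sqrt(2)/7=0.26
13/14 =0.93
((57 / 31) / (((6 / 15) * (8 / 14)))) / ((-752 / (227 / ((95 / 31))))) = -4767 / 6016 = -0.79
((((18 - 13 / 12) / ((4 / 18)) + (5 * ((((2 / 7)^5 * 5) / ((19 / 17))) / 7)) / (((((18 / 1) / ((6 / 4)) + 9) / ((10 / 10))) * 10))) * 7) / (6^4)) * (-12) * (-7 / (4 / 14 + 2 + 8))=28587659039 / 8513600256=3.36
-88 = -88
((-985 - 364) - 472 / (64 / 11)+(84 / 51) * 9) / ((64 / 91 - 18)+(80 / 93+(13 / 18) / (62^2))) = 151493903379 / 1759341985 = 86.11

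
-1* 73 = -73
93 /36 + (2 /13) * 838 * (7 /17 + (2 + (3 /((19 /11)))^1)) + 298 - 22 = 40987337 /50388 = 813.43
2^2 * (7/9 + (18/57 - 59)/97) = 11464/16587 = 0.69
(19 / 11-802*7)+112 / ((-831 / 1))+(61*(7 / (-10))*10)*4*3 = -98141501 / 9141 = -10736.41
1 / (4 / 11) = 11 / 4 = 2.75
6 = 6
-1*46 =-46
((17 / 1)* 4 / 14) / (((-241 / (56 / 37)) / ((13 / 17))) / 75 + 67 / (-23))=-6099600 / 7144747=-0.85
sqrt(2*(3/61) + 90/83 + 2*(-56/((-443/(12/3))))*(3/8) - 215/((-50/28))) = 59*sqrt(4406396592310)/11214545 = 11.04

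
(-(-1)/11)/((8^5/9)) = 9/360448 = 0.00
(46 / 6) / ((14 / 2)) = 23 / 21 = 1.10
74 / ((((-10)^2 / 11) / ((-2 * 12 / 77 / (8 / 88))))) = -4884 / 175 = -27.91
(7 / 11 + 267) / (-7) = -2944 / 77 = -38.23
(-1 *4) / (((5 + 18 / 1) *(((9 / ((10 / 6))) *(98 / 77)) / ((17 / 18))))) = -935 / 39123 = -0.02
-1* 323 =-323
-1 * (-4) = 4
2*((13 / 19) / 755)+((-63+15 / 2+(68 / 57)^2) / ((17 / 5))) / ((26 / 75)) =-33161215537 / 722815860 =-45.88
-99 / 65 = -1.52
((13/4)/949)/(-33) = -1/9636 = -0.00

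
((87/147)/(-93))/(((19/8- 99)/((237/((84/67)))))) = 0.01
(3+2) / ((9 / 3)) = 5 / 3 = 1.67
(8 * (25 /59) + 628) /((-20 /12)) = -111756 /295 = -378.83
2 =2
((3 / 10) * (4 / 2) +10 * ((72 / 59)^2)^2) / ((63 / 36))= 13.02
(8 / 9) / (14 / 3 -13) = -8 / 75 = -0.11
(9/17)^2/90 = 9/2890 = 0.00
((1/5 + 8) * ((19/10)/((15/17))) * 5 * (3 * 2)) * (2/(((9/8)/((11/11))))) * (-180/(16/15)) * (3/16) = -119187/4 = -29796.75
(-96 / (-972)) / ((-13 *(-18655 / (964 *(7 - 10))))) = -7712 / 6547905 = -0.00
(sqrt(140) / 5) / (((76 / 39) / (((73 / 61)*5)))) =2847*sqrt(35) / 2318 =7.27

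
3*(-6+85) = 237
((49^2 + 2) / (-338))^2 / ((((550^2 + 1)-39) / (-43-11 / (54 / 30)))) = -10907217 / 1329018028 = -0.01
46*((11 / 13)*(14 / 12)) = 1771 / 39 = 45.41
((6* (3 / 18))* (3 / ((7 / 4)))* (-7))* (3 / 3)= -12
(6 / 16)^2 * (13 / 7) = 117 / 448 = 0.26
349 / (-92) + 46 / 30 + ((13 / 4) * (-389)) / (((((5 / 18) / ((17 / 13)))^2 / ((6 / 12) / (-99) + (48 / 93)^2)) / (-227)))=1576110150083893 / 948218700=1662179.99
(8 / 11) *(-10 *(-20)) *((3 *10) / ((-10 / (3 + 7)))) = -48000 / 11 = -4363.64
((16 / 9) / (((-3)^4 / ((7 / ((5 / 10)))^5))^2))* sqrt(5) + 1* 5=5 + 4628074479616* sqrt(5) / 59049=175255964.31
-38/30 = -19/15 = -1.27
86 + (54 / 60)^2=8681 / 100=86.81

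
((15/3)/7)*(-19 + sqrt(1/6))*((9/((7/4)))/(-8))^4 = -623295/268912 + 10935*sqrt(6)/537824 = -2.27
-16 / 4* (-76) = 304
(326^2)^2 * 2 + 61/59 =1332761404829/59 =22589176353.03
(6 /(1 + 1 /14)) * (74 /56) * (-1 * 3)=-22.20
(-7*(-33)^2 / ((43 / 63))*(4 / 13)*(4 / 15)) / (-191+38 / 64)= 9106944 / 1892215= 4.81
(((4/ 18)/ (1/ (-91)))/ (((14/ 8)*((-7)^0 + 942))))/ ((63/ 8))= -832/ 534681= -0.00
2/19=0.11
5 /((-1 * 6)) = -5 /6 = -0.83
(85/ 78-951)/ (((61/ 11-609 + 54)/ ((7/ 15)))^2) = -439297397/ 641100376800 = -0.00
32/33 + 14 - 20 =-166/33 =-5.03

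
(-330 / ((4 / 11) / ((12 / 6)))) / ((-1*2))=907.50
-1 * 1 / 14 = -1 / 14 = -0.07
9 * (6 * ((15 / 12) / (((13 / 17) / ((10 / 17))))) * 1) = 675 / 13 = 51.92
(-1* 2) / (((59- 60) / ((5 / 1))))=10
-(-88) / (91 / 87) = 7656 / 91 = 84.13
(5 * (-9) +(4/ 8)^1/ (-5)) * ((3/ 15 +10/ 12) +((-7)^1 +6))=-451/ 300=-1.50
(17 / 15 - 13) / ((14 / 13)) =-1157 / 105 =-11.02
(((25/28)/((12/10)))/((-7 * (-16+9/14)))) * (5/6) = 125/21672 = 0.01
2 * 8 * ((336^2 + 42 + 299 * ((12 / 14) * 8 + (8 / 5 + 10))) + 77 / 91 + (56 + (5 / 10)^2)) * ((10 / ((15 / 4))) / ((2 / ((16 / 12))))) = 4601495104 / 1365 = 3371058.68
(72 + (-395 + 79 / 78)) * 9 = -75345 / 26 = -2897.88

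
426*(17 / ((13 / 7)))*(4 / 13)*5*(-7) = -7097160 / 169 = -41995.03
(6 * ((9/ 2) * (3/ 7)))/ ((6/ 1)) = 27/ 14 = 1.93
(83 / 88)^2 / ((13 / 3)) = 20667 / 100672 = 0.21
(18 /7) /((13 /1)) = 18 /91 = 0.20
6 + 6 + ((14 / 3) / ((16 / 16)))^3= 3068 / 27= 113.63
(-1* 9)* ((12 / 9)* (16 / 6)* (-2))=64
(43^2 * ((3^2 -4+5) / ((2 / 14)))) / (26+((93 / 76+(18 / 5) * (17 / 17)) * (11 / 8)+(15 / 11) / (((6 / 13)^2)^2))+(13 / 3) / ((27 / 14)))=350579275200 / 175874803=1993.35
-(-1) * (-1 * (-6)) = 6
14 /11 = 1.27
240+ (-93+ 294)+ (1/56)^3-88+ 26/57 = 3538135609/10010112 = 353.46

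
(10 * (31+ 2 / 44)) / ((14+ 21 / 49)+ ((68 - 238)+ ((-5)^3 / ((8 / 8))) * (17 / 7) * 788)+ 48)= -23905 / 18427783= -0.00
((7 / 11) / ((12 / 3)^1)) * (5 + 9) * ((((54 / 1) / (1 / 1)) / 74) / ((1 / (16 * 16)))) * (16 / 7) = 387072 / 407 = 951.04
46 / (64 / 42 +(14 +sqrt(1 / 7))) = 314916 / 106213-2898 * sqrt(7) / 106213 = 2.89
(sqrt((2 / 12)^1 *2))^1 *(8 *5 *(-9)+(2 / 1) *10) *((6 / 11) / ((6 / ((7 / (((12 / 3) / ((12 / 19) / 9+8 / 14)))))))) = -21760 *sqrt(3) / 1881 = -20.04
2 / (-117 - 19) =-1 / 68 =-0.01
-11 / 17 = -0.65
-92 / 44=-2.09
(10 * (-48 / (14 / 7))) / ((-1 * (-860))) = -12 / 43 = -0.28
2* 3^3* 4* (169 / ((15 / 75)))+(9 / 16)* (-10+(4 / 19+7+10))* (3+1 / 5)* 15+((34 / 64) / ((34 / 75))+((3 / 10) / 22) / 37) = 452141349747 / 2474560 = 182715.86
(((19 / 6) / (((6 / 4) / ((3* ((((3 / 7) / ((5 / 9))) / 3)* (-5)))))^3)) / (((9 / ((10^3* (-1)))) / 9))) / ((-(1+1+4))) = -3078000 / 343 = -8973.76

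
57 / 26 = 2.19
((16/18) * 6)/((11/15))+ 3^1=113/11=10.27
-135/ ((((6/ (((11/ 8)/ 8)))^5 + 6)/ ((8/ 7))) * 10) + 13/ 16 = 126632784028217/ 155855791274960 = 0.81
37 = 37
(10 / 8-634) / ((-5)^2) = -25.31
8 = 8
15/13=1.15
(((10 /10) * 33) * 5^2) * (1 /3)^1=275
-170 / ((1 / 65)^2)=-718250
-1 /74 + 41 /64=1485 /2368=0.63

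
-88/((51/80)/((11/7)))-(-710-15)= 181385/357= 508.08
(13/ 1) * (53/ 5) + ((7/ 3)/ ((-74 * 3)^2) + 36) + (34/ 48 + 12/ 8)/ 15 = 257184517/ 1478520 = 173.95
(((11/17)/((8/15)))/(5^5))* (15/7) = 99/119000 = 0.00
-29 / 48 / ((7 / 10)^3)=-3625 / 2058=-1.76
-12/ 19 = -0.63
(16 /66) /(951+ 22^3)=8 /382767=0.00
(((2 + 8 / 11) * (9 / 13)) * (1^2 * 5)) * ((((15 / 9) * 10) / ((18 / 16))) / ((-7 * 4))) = -5000 / 1001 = -5.00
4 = 4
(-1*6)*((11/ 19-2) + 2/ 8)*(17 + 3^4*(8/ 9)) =23763/ 38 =625.34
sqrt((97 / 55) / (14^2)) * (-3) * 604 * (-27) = 24462 * sqrt(5335) / 385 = 4640.86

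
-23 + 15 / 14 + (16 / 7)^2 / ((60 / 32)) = -28139 / 1470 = -19.14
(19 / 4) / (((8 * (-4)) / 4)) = -19 / 32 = -0.59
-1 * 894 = -894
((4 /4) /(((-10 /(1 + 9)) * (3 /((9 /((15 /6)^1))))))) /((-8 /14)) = 21 /10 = 2.10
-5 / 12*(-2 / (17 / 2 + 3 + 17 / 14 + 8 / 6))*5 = 35 / 118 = 0.30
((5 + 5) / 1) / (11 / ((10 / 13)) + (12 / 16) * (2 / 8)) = 800 / 1159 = 0.69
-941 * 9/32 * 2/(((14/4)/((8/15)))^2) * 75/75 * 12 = -180672/1225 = -147.49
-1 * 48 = -48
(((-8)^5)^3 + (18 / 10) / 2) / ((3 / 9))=-1055531162664933 / 10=-105553116266493.30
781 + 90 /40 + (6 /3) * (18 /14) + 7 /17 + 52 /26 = 375199 /476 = 788.23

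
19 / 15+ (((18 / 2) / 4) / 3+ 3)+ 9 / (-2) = 31 / 60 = 0.52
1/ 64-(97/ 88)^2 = -1161/ 968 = -1.20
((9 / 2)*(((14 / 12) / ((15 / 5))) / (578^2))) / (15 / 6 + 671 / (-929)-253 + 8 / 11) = -71533 / 3420764251656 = -0.00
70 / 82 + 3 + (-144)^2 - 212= 20527.85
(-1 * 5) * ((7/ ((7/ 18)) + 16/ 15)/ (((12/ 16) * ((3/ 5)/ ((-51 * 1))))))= 10804.44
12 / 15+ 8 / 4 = 14 / 5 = 2.80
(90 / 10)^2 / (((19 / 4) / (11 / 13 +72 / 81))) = 7308 / 247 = 29.59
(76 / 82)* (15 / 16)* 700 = 49875 / 82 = 608.23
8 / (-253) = -8 / 253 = -0.03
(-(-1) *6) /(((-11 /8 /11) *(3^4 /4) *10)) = -0.24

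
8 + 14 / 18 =79 / 9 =8.78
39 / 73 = 0.53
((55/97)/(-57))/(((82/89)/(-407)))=1992265/453378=4.39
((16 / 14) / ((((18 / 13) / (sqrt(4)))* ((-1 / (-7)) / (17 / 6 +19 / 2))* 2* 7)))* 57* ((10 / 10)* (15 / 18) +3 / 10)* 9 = 621452 / 105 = 5918.59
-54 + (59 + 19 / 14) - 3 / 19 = 6.20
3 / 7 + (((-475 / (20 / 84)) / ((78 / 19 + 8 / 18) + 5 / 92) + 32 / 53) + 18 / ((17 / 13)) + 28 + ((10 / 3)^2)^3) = 981.23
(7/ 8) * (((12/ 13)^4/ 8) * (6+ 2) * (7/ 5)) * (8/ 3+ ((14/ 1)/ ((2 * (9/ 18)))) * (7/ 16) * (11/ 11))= 7.82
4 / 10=2 / 5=0.40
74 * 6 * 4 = 1776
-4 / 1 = -4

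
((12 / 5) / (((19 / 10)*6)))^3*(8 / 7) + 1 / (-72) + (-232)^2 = 186066112115 / 3456936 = 53824.00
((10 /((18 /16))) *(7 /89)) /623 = 80 /71289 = 0.00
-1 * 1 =-1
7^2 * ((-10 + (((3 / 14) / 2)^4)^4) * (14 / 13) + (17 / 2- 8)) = -1361073979848650342213823 / 2704878351759146221568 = -503.19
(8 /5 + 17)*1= 93 /5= 18.60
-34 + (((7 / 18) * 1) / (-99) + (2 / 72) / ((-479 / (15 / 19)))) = -1102951675 / 32435964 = -34.00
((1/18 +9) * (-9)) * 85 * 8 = -55420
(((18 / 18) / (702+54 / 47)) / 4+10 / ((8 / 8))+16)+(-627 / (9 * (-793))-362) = -35213047369 / 104828256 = -335.91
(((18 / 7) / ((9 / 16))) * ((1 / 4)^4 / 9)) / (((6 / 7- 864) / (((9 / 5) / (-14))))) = 1 / 3383520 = 0.00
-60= -60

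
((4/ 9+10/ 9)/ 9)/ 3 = 14/ 243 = 0.06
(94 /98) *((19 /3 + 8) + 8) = 3149 /147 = 21.42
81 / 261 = 9 / 29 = 0.31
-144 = -144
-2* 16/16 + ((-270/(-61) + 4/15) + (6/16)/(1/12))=13163/1830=7.19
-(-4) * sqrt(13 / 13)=4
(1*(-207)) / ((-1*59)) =207 / 59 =3.51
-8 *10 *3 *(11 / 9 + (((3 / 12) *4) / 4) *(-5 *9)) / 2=3610 / 3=1203.33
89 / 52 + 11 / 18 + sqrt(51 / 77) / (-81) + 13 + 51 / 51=7639 / 468-sqrt(3927) / 6237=16.31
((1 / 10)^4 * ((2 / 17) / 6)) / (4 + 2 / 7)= 7 / 15300000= 0.00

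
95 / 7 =13.57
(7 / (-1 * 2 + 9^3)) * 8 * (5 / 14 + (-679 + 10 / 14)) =-37964 / 727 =-52.22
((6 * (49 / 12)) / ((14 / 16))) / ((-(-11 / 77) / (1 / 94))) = 98 / 47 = 2.09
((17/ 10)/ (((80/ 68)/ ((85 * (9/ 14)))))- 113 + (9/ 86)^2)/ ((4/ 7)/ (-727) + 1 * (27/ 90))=-25616678869/ 225237784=-113.73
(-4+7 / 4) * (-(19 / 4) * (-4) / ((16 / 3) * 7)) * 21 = -1539 / 64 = -24.05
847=847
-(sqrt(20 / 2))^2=-10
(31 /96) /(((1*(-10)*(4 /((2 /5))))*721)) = -31 /6921600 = -0.00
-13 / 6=-2.17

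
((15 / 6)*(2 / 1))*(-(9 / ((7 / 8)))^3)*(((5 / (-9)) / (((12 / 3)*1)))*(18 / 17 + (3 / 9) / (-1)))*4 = 12787200 / 5831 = 2192.97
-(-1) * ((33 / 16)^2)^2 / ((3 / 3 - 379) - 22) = -1185921 / 26214400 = -0.05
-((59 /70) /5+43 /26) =-4146 /2275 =-1.82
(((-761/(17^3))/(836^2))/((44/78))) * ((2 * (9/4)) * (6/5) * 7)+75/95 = 298182047469/377704365280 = 0.79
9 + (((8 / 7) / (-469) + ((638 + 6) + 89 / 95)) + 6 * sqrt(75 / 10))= 3 * sqrt(30) + 203952332 / 311885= 670.37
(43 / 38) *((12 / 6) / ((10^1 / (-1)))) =-43 / 190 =-0.23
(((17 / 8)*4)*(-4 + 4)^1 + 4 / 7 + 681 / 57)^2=2772225 / 17689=156.72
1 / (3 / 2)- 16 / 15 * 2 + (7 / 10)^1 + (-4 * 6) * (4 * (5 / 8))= -1823 / 30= -60.77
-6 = -6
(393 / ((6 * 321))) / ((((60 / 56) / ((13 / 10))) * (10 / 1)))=0.02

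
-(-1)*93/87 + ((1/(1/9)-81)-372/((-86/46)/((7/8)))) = 257315/2494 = 103.17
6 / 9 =2 / 3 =0.67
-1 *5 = -5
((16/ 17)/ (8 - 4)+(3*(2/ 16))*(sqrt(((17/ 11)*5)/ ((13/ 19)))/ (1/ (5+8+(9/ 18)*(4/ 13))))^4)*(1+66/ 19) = 568682346450409615/ 88774671128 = 6405907.67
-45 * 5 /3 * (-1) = 75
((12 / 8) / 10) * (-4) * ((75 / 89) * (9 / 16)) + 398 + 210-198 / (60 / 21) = 3833519 / 7120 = 538.42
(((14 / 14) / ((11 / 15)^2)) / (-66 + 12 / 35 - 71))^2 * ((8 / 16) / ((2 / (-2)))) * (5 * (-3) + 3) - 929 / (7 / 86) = -26759970192498556 / 2344604220343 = -11413.43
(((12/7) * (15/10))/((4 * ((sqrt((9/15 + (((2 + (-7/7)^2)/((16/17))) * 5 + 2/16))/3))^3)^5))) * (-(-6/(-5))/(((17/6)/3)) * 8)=-0.00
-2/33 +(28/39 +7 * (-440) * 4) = -1761666/143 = -12319.34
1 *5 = 5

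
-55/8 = -6.88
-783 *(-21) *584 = 9602712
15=15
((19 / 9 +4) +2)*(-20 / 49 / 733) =-1460 / 323253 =-0.00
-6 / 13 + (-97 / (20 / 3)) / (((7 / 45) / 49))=-238353 / 52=-4583.71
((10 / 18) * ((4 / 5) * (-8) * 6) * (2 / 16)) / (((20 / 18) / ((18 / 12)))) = -18 / 5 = -3.60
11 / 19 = 0.58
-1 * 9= -9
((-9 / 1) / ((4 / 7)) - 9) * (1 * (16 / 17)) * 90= -2096.47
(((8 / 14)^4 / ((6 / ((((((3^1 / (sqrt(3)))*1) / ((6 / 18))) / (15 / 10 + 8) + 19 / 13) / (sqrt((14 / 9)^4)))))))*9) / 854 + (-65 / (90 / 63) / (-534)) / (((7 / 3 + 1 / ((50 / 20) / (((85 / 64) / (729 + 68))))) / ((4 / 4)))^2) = 23328*sqrt(3) / 954486337 + 29201703755298869136 / 1853575359131668577951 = 0.02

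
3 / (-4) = -3 / 4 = -0.75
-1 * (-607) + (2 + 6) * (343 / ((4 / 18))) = 12955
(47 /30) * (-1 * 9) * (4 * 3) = -846 /5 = -169.20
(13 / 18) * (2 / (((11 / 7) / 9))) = 91 / 11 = 8.27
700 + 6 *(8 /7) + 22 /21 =14866 /21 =707.90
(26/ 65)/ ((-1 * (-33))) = 2/ 165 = 0.01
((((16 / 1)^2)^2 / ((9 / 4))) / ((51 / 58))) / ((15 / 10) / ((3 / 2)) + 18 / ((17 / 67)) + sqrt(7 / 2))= 37189844992 / 80714745- 258473984 * sqrt(14) / 80714745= 448.77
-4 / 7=-0.57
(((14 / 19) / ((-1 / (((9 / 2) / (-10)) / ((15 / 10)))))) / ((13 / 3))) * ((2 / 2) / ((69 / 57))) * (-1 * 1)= -63 / 1495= -0.04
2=2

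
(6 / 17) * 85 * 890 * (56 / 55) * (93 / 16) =1738170 / 11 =158015.45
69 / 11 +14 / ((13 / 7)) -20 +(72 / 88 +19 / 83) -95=-1188582 / 11869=-100.14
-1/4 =-0.25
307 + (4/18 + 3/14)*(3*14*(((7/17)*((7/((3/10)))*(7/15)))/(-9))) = 1230487/4131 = 297.87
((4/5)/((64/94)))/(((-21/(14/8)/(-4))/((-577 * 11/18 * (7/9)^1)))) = -2088163/19440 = -107.42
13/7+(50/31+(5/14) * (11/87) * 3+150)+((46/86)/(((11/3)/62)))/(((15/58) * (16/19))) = 11616696529/59531780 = 195.13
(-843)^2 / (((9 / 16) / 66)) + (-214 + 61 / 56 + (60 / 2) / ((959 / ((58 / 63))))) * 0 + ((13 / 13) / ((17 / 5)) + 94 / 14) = 9922555938 / 119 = 83382823.01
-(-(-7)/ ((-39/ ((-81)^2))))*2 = 30618/ 13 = 2355.23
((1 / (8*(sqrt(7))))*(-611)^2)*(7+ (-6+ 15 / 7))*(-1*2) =-4106531*sqrt(7) / 98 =-110865.92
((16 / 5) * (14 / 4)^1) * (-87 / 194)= -2436 / 485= -5.02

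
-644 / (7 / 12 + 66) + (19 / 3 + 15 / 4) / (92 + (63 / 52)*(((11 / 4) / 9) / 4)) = -1756272032 / 183660537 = -9.56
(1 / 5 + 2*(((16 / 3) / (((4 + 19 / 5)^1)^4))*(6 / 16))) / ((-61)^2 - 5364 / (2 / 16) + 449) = -2325941 / 448136656110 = -0.00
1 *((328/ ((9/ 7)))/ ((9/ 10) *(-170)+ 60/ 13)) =-29848/ 17361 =-1.72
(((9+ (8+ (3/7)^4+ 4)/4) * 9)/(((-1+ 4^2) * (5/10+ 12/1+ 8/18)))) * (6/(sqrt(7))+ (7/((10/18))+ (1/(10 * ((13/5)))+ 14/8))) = 9.27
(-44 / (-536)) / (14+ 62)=11 / 10184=0.00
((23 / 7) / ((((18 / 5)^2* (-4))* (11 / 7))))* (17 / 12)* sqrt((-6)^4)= -2.06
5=5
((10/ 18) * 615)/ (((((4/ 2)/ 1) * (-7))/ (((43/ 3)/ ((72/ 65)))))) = -2864875/ 9072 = -315.79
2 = 2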